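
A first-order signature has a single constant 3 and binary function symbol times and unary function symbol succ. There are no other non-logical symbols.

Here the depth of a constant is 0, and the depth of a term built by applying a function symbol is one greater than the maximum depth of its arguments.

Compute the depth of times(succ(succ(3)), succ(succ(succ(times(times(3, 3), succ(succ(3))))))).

depth(succ(3)) = 1 + depth(3) = 1 + 0 = 1
depth(succ(succ(3))) = 1 + depth(succ(3)) = 1 + 1 = 2
depth(times(3, 3)) = 1 + max(0, 0) = 1
depth(times(times(3, 3), succ(succ(3)))) = 1 + max(1, 2) = 3
depth(succ(times(times(3, 3), succ(succ(3))))) = 1 + depth(times(times(3, 3), succ(succ(3)))) = 1 + 3 = 4
depth(succ(succ(times(times(3, 3), succ(succ(3)))))) = 1 + depth(succ(times(times(3, 3), succ(succ(3))))) = 1 + 4 = 5
depth(succ(succ(succ(times(times(3, 3), succ(succ(3))))))) = 1 + depth(succ(succ(times(times(3, 3), succ(succ(3)))))) = 1 + 5 = 6
depth(times(succ(succ(3)), succ(succ(succ(times(times(3, 3), succ(succ(3)))))))) = 1 + max(2, 6) = 7

7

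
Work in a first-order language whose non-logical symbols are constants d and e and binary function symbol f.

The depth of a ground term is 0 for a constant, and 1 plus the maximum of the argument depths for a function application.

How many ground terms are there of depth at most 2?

38

Count level by level. With function symbols f/2, the terms of depth ≤ k are the 2 constants together with each function applied to depth-≤(k−1) tuples, so N_k = 2 + N_{k-1}^2.
N_0 = 2
N_1 = 2 + 2^2 = 6
N_2 = 2 + 6^2 = 38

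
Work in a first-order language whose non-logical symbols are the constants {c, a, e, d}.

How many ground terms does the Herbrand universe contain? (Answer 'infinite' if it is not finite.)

4

There are no function symbols, so every ground term is one of the 4 constants.
The Herbrand universe is {c, a, e, d}, which is finite with 4 elements.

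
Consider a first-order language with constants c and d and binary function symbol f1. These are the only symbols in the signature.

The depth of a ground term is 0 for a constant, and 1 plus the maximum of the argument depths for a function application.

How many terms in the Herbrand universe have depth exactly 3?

1408

Write N_k for the number of ground terms of depth ≤ k. A term of depth ≤ k is either a constant or a function symbol applied to arguments of depth ≤ k−1, so N_k = 2 + N_{k-1}^2.
N_0 = 2
N_1 = 2 + 2^2 = 6
N_2 = 2 + 6^2 = 38
N_3 = 2 + 38^2 = 1446
Terms of depth exactly 3: N_3 − N_2 = 1446 − 38 = 1408.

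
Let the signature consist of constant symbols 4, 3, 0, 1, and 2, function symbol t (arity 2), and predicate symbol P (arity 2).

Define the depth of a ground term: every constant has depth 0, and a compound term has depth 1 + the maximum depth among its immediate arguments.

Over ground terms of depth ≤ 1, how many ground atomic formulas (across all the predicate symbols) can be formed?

900

First count ground terms of depth ≤ 1.
Write N_k for the number of ground terms of depth ≤ k. A term of depth ≤ k is either a constant or a function symbol applied to arguments of depth ≤ k−1, so N_k = 5 + N_{k-1}^2.
N_0 = 5
N_1 = 5 + 5^2 = 30
So |H| = 30.
Ground atoms are formed by filling each argument slot of a predicate with a term from H, so an r-ary predicate gives |H|^r atoms:
  P: 30^2 = 900
Total ground atoms: 900.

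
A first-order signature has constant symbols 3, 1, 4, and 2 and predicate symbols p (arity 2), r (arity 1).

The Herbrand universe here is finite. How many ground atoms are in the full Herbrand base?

With no function symbols, the Herbrand universe is just the 4 constants.
Ground atoms per predicate: p: 4^2 = 16, r: 4.
Herbrand base size = 16 + 4 = 20.

20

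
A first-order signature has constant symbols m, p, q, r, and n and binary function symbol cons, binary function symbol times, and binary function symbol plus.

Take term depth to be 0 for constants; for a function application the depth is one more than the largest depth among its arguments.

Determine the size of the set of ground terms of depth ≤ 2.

If N_k denotes the number of depth-≤k ground terms, the 5 constants give N_0 = 5, and each function symbol of arity r contributes N_{k-1}^r new terms at level k: N_k = 5 + N_{k-1}^2 + N_{k-1}^2 + N_{k-1}^2.
N_0 = 5
N_1 = 5 + 5^2 + 5^2 + 5^2 = 80
N_2 = 5 + 80^2 + 80^2 + 80^2 = 19205

19205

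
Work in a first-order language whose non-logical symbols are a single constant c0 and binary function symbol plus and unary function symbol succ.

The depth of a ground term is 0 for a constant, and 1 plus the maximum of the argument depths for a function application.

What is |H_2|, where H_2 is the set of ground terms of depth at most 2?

Let N_k count ground terms of depth at most k. Each non-constant term of depth ≤ k is some function symbol applied to depth-≤(k−1) arguments, giving N_k = 1 + N_{k-1}^2 + N_{k-1}.
N_0 = 1
N_1 = 1 + 1^2 + 1 = 3
N_2 = 1 + 3^2 + 3 = 13

13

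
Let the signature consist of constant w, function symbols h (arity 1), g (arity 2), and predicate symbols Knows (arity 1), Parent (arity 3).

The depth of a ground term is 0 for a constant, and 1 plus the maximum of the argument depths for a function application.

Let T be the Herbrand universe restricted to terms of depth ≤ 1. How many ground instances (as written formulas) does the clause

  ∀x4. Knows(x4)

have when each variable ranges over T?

Ground terms of depth ≤ 1:
  Let N_k = |{terms of depth ≤ k}|. Then N_0 = 1 and N_k = 1 + N_{k-1} + N_{k-1}^2 for k ≥ 1 (one summand per function symbol, arity giving the exponent).
  N_0 = 1
  N_1 = 1 + 1 + 1^2 = 3
  Explicitly: w, h(w), g(w, w).
So there are 3 ground terms available for substitution.
The variable x4 ranges independently over the available ground terms, and distinct assignments produce distinct instances.
Number of ground instances = 3.

3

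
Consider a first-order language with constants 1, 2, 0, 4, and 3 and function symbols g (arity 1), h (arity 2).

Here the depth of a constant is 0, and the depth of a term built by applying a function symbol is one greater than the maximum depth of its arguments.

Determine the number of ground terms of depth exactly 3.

1600230

Write N_k for the number of ground terms of depth ≤ k. A term of depth ≤ k is either a constant or a function symbol applied to arguments of depth ≤ k−1, so N_k = 5 + N_{k-1} + N_{k-1}^2.
N_0 = 5
N_1 = 5 + 5 + 5^2 = 35
N_2 = 5 + 35 + 35^2 = 1265
N_3 = 5 + 1265 + 1265^2 = 1601495
Terms of depth exactly 3: N_3 − N_2 = 1601495 − 1265 = 1600230.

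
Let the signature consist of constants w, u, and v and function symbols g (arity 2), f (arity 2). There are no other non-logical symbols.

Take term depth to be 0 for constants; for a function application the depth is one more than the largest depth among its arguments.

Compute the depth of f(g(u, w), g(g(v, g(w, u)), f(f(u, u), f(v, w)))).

4

depth(g(u, w)) = 1 + max(0, 0) = 1
depth(g(w, u)) = 1 + max(0, 0) = 1
depth(g(v, g(w, u))) = 1 + max(0, 1) = 2
depth(f(u, u)) = 1 + max(0, 0) = 1
depth(f(v, w)) = 1 + max(0, 0) = 1
depth(f(f(u, u), f(v, w))) = 1 + max(1, 1) = 2
depth(g(g(v, g(w, u)), f(f(u, u), f(v, w)))) = 1 + max(2, 2) = 3
depth(f(g(u, w), g(g(v, g(w, u)), f(f(u, u), f(v, w))))) = 1 + max(1, 3) = 4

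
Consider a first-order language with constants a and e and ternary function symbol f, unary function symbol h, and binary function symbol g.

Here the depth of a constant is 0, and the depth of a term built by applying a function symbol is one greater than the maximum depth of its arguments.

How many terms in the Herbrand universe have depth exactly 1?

Write N_k for the number of ground terms of depth ≤ k. A term of depth ≤ k is either a constant or a function symbol applied to arguments of depth ≤ k−1, so N_k = 2 + N_{k-1}^3 + N_{k-1} + N_{k-1}^2.
N_0 = 2
N_1 = 2 + 2^3 + 2 + 2^2 = 16
Terms of depth exactly 1: N_1 − N_0 = 16 − 2 = 14.

14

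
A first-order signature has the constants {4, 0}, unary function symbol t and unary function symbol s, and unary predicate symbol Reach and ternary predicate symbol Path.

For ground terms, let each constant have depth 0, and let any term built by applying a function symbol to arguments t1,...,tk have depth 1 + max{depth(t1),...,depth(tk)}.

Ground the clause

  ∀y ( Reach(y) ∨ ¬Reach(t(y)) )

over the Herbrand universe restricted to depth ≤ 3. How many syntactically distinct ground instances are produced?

30

Ground terms of depth ≤ 3:
  Count level by level. With function symbols t/1, s/1, the terms of depth ≤ k are the 2 constants together with each function applied to depth-≤(k−1) tuples, so N_k = 2 + N_{k-1} + N_{k-1}.
  N_0 = 2
  N_1 = 2 + 2 + 2 = 6
  N_2 = 2 + 6 + 6 = 14
  N_3 = 2 + 14 + 14 = 30
So there are 30 ground terms available for substitution.
The clause has 1 distinct variable (y), which appears in the body. In the free term algebra distinct substitutions yield syntactically distinct ground instances.
Number of ground instances = 30.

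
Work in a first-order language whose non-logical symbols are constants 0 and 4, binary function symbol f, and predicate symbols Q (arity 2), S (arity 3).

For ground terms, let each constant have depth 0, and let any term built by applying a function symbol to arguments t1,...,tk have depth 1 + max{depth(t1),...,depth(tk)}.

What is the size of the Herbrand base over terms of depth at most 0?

First count ground terms of depth ≤ 0.
Count level by level. With function symbols f/2, the terms of depth ≤ k are the 2 constants together with each function applied to depth-≤(k−1) tuples, so N_k = 2 + N_{k-1}^2.
N_0 = 2
Explicitly: 0, 4.
So |H| = 2.
Ground atoms are formed by filling each argument slot of a predicate with a term from H, so an r-ary predicate gives |H|^r atoms:
  Q: 2^2 = 4;  S: 2^3 = 8
Total ground atoms: 4 + 8 = 12.

12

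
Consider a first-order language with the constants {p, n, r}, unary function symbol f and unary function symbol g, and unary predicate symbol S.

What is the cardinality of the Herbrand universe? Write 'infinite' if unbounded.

The signature has at least one function symbol (f, arity 1) and at least one constant (p).
Iterating f gives infinitely many distinct ground terms: p, f(p), f(f(p)), ...
So the Herbrand universe is infinite.

infinite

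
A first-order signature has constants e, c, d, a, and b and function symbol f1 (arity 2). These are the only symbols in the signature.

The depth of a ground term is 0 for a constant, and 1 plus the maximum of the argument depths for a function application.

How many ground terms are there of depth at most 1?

Count level by level. With function symbols f1/2, the terms of depth ≤ k are the 5 constants together with each function applied to depth-≤(k−1) tuples, so N_k = 5 + N_{k-1}^2.
N_0 = 5
N_1 = 5 + 5^2 = 30

30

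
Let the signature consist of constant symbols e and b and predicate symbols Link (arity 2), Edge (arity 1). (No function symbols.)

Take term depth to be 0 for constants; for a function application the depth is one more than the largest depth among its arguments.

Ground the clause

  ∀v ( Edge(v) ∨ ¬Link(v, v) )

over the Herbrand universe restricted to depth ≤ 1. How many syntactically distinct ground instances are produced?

2

Ground terms of depth ≤ 1:
  With no function symbols every ground term is a constant, so there are exactly 2 ground terms at every depth bound.
  N_0 = 2
  N_1 = 2
  Explicitly: e, b.
So there are 2 ground terms available for substitution.
There is 1 variable to instantiate (v),  occurring in at least one literal, so different choices give different ground instances.
Number of ground instances = 2.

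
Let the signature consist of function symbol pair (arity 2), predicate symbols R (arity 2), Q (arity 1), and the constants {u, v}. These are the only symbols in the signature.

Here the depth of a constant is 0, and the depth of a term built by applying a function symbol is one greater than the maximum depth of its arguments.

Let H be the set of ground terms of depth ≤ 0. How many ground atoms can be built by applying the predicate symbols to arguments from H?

First count ground terms of depth ≤ 0.
If N_k denotes the number of depth-≤k ground terms, the 2 constants give N_0 = 2, and each function symbol of arity r contributes N_{k-1}^r new terms at level k: N_k = 2 + N_{k-1}^2.
N_0 = 2
So |H| = 2.
A ground atom is a predicate applied to a tuple of terms from H, so the count is the sum over predicates of |H|^arity:
  R: 2^2 = 4;  Q: 2
Total ground atoms: 4 + 2 = 6.

6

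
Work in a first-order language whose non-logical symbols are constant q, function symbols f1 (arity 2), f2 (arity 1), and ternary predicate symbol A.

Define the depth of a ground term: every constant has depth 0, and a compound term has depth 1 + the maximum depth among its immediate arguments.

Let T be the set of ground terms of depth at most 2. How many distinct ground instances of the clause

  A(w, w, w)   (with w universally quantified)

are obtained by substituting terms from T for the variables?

Ground terms of depth ≤ 2:
  If N_k denotes the number of depth-≤k ground terms, the 1 constant gives N_0 = 1, and each function symbol of arity r contributes N_{k-1}^r new terms at level k: N_k = 1 + N_{k-1}^2 + N_{k-1}.
  N_0 = 1
  N_1 = 1 + 1^2 + 1 = 3
  N_2 = 1 + 3^2 + 3 = 13
So there are 13 ground terms available for substitution.
There is 1 variable to instantiate (w),  occurring in at least one literal, so different choices give different ground instances.
Number of ground instances = 13.

13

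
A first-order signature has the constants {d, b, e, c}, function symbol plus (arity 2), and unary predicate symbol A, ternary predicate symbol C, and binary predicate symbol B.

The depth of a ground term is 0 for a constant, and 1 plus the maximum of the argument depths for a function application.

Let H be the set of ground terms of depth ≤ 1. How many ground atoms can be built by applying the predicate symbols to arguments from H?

8420

First count ground terms of depth ≤ 1.
If N_k denotes the number of depth-≤k ground terms, the 4 constants give N_0 = 4, and each function symbol of arity r contributes N_{k-1}^r new terms at level k: N_k = 4 + N_{k-1}^2.
N_0 = 4
N_1 = 4 + 4^2 = 20
So |H| = 20.
A ground atom is a predicate applied to a tuple of terms from H, so the count is the sum over predicates of |H|^arity:
  A: 20;  C: 20^3 = 8000;  B: 20^2 = 400
Total ground atoms: 20 + 8000 + 400 = 8420.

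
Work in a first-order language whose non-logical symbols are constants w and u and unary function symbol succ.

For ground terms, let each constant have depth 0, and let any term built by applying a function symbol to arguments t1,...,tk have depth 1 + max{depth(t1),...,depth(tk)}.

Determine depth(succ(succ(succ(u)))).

3

depth(succ(u)) = 1 + depth(u) = 1 + 0 = 1
depth(succ(succ(u))) = 1 + depth(succ(u)) = 1 + 1 = 2
depth(succ(succ(succ(u)))) = 1 + depth(succ(succ(u))) = 1 + 2 = 3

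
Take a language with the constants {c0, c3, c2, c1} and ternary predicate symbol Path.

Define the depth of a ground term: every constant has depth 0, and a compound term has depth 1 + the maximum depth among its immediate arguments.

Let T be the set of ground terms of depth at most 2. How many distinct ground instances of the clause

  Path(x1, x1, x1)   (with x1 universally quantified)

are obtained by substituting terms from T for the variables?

Ground terms of depth ≤ 2:
  With no function symbols every ground term is a constant, so there are exactly 4 ground terms at every depth bound.
  N_0 = 4
  N_1 = 4
  N_2 = 4
  Explicitly: c0, c3, c2, c1.
So there are 4 ground terms available for substitution.
The clause has 1 distinct variable (x1), which appears in the body. In the free term algebra distinct substitutions yield syntactically distinct ground instances.
Number of ground instances = 4.

4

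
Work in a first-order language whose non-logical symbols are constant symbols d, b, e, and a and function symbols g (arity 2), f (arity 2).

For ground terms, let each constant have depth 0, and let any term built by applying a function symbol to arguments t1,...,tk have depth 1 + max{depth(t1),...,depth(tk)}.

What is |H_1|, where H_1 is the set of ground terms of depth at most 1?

36

Let N_k count ground terms of depth at most k. Each non-constant term of depth ≤ k is some function symbol applied to depth-≤(k−1) arguments, giving N_k = 4 + N_{k-1}^2 + N_{k-1}^2.
N_0 = 4
N_1 = 4 + 4^2 + 4^2 = 36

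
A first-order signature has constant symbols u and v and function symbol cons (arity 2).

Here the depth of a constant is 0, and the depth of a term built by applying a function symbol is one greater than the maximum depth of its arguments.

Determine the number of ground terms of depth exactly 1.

4

Write N_k for the number of ground terms of depth ≤ k. A term of depth ≤ k is either a constant or a function symbol applied to arguments of depth ≤ k−1, so N_k = 2 + N_{k-1}^2.
N_0 = 2
N_1 = 2 + 2^2 = 6
Terms of depth exactly 1: N_1 − N_0 = 6 − 2 = 4.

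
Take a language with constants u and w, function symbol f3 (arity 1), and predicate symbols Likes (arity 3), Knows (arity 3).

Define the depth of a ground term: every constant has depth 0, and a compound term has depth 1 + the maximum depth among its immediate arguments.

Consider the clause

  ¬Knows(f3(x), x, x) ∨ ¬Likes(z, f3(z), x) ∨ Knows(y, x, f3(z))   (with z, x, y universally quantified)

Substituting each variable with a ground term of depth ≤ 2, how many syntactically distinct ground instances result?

216

Ground terms of depth ≤ 2:
  Write N_k for the number of ground terms of depth ≤ k. A term of depth ≤ k is either a constant or a function symbol applied to arguments of depth ≤ k−1, so N_k = 2 + N_{k-1}.
  N_0 = 2
  N_1 = 2 + 2 = 4
  N_2 = 2 + 4 = 6
So there are 6 ground terms available for substitution.
Each of z, x, y ranges independently over the available ground terms, and distinct assignments produce distinct instances.
Number of ground instances = 6^3 = 216.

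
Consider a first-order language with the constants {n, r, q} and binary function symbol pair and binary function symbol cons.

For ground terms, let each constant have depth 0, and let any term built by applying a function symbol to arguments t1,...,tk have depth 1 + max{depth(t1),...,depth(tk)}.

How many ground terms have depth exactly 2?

864

Let N_k = |{terms of depth ≤ k}|. Then N_0 = 3 and N_k = 3 + N_{k-1}^2 + N_{k-1}^2 for k ≥ 1 (one summand per function symbol, arity giving the exponent).
N_0 = 3
N_1 = 3 + 3^2 + 3^2 = 21
N_2 = 3 + 21^2 + 21^2 = 885
Terms of depth exactly 2: N_2 − N_1 = 885 − 21 = 864.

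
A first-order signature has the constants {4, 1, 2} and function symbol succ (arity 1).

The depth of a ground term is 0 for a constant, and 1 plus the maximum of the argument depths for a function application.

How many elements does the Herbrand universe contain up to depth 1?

6

If N_k denotes the number of depth-≤k ground terms, the 3 constants give N_0 = 3, and each function symbol of arity r contributes N_{k-1}^r new terms at level k: N_k = 3 + N_{k-1}.
N_0 = 3
N_1 = 3 + 3 = 6
Explicitly: 4, 1, 2, succ(4), succ(1), succ(2).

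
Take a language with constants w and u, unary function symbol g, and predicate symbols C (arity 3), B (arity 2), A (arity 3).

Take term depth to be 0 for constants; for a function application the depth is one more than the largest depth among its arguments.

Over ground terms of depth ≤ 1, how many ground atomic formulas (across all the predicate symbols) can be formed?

144

First count ground terms of depth ≤ 1.
Count level by level. With function symbols g/1, the terms of depth ≤ k are the 2 constants together with each function applied to depth-≤(k−1) tuples, so N_k = 2 + N_{k-1}.
N_0 = 2
N_1 = 2 + 2 = 4
So |H| = 4.
Ground atoms are formed by filling each argument slot of a predicate with a term from H, so an r-ary predicate gives |H|^r atoms:
  C: 4^3 = 64;  B: 4^2 = 16;  A: 4^3 = 64
Total ground atoms: 64 + 16 + 64 = 144.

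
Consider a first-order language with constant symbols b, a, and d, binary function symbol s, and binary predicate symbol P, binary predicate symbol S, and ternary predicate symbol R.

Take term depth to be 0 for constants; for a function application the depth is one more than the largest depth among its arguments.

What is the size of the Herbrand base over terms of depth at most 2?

3219741

First count ground terms of depth ≤ 2.
Let N_k = |{terms of depth ≤ k}|. Then N_0 = 3 and N_k = 3 + N_{k-1}^2 for k ≥ 1 (one summand per function symbol, arity giving the exponent).
N_0 = 3
N_1 = 3 + 3^2 = 12
N_2 = 3 + 12^2 = 147
So |H| = 147.
For each predicate symbol, the number of ground atoms is |H| raised to its arity; summing:
  P: 147^2 = 21609;  S: 147^2 = 21609;  R: 147^3 = 3176523
Total ground atoms: 21609 + 21609 + 3176523 = 3219741.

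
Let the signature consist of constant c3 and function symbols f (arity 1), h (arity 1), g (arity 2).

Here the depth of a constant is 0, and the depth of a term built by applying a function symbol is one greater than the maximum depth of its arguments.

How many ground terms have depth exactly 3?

Let N_k = |{terms of depth ≤ k}|. Then N_0 = 1 and N_k = 1 + N_{k-1} + N_{k-1} + N_{k-1}^2 for k ≥ 1 (one summand per function symbol, arity giving the exponent).
N_0 = 1
N_1 = 1 + 1 + 1 + 1^2 = 4
N_2 = 1 + 4 + 4 + 4^2 = 25
N_3 = 1 + 25 + 25 + 25^2 = 676
Terms of depth exactly 3: N_3 − N_2 = 676 − 25 = 651.

651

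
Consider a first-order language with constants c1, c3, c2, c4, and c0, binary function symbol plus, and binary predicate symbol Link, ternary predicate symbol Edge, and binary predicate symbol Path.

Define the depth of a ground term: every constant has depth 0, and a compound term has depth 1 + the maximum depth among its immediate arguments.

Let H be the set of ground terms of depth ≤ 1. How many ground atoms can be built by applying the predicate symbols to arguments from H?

First count ground terms of depth ≤ 1.
If N_k denotes the number of depth-≤k ground terms, the 5 constants give N_0 = 5, and each function symbol of arity r contributes N_{k-1}^r new terms at level k: N_k = 5 + N_{k-1}^2.
N_0 = 5
N_1 = 5 + 5^2 = 30
So |H| = 30.
For each predicate symbol, the number of ground atoms is |H| raised to its arity; summing:
  Link: 30^2 = 900;  Edge: 30^3 = 27000;  Path: 30^2 = 900
Total ground atoms: 900 + 27000 + 900 = 28800.

28800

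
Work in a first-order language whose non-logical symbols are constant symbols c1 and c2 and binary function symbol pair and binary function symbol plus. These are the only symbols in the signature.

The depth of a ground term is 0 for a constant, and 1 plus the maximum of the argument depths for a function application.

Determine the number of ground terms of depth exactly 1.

8

Write N_k for the number of ground terms of depth ≤ k. A term of depth ≤ k is either a constant or a function symbol applied to arguments of depth ≤ k−1, so N_k = 2 + N_{k-1}^2 + N_{k-1}^2.
N_0 = 2
N_1 = 2 + 2^2 + 2^2 = 10
Terms of depth exactly 1: N_1 − N_0 = 10 − 2 = 8.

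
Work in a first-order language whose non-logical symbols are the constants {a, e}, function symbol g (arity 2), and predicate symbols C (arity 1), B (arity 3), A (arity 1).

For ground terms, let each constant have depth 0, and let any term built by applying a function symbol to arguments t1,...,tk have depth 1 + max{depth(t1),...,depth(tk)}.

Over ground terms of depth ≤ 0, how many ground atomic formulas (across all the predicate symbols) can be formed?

12

First count ground terms of depth ≤ 0.
Let N_k = |{terms of depth ≤ k}|. Then N_0 = 2 and N_k = 2 + N_{k-1}^2 for k ≥ 1 (one summand per function symbol, arity giving the exponent).
N_0 = 2
Explicitly: a, e.
So |H| = 2.
For each predicate symbol, the number of ground atoms is |H| raised to its arity; summing:
  C: 2;  B: 2^3 = 8;  A: 2
Total ground atoms: 2 + 8 + 2 = 12.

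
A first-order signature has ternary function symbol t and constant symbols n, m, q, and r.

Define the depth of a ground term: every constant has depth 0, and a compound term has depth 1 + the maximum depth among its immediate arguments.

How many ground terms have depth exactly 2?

Write N_k for the number of ground terms of depth ≤ k. A term of depth ≤ k is either a constant or a function symbol applied to arguments of depth ≤ k−1, so N_k = 4 + N_{k-1}^3.
N_0 = 4
N_1 = 4 + 4^3 = 68
N_2 = 4 + 68^3 = 314436
Terms of depth exactly 2: N_2 − N_1 = 314436 − 68 = 314368.

314368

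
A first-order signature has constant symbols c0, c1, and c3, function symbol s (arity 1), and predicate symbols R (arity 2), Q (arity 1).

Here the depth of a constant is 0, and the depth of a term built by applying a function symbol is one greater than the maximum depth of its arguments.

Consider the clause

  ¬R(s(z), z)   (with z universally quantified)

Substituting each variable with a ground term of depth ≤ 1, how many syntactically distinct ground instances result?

Ground terms of depth ≤ 1:
  Let N_k = |{terms of depth ≤ k}|. Then N_0 = 3 and N_k = 3 + N_{k-1} for k ≥ 1 (one summand per function symbol, arity giving the exponent).
  N_0 = 3
  N_1 = 3 + 3 = 6
  Explicitly: c0, c1, c3, s(c0), s(c1), s(c3).
So there are 6 ground terms available for substitution.
The body mentions the single quantified variable z; since ground terms form a free algebra, no two substitutions collapse to the same formula.
Number of ground instances = 6.

6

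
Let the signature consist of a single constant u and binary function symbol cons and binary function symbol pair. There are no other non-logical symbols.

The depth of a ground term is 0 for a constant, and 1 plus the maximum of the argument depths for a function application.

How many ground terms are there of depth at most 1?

3

Write N_k for the number of ground terms of depth ≤ k. A term of depth ≤ k is either a constant or a function symbol applied to arguments of depth ≤ k−1, so N_k = 1 + N_{k-1}^2 + N_{k-1}^2.
N_0 = 1
N_1 = 1 + 1^2 + 1^2 = 3
Explicitly: u, cons(u, u), pair(u, u).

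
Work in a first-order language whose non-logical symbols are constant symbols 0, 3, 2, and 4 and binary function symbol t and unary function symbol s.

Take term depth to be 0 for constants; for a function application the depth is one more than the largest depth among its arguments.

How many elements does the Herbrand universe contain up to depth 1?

24

Count level by level. With function symbols t/2, s/1, the terms of depth ≤ k are the 4 constants together with each function applied to depth-≤(k−1) tuples, so N_k = 4 + N_{k-1}^2 + N_{k-1}.
N_0 = 4
N_1 = 4 + 4^2 + 4 = 24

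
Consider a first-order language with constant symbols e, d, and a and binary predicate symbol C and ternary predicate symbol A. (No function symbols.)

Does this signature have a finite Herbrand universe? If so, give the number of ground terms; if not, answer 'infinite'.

3

There are no function symbols, so every ground term is one of the 3 constants.
The Herbrand universe is {e, d, a}, which is finite with 3 elements.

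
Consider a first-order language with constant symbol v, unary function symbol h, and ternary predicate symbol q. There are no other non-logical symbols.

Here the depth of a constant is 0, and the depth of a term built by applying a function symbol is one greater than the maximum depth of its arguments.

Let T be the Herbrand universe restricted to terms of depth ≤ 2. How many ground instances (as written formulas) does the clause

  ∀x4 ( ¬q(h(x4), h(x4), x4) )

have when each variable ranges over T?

Ground terms of depth ≤ 2:
  Let N_k = |{terms of depth ≤ k}|. Then N_0 = 1 and N_k = 1 + N_{k-1} for k ≥ 1 (one summand per function symbol, arity giving the exponent).
  N_0 = 1
  N_1 = 1 + 1 = 2
  N_2 = 1 + 2 = 3
So there are 3 ground terms available for substitution.
The variable x4 ranges independently over the available ground terms, and distinct assignments produce distinct instances.
Number of ground instances = 3.

3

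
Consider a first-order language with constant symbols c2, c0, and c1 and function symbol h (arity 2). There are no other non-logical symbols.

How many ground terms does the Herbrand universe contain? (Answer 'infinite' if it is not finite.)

The signature has at least one function symbol (h, arity 2) and at least one constant (c2).
Iterating h gives infinitely many distinct ground terms: c2, h(c2, c2), h(h(c2, c2), h(c2, c2)), ...
So the Herbrand universe is infinite.

infinite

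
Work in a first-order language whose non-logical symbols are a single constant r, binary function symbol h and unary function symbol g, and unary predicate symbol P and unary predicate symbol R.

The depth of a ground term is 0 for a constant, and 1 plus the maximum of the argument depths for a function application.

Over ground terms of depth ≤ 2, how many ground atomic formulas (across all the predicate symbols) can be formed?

First count ground terms of depth ≤ 2.
Let N_k count ground terms of depth at most k. Each non-constant term of depth ≤ k is some function symbol applied to depth-≤(k−1) arguments, giving N_k = 1 + N_{k-1}^2 + N_{k-1}.
N_0 = 1
N_1 = 1 + 1^2 + 1 = 3
N_2 = 1 + 3^2 + 3 = 13
So |H| = 13.
A ground atom is a predicate applied to a tuple of terms from H, so the count is the sum over predicates of |H|^arity:
  P: 13;  R: 13
Total ground atoms: 13 + 13 = 26.

26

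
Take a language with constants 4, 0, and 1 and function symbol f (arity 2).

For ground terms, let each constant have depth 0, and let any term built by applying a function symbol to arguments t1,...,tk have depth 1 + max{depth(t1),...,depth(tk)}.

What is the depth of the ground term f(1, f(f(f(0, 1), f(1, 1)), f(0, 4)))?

4

depth(f(0, 1)) = 1 + max(0, 0) = 1
depth(f(1, 1)) = 1 + max(0, 0) = 1
depth(f(f(0, 1), f(1, 1))) = 1 + max(1, 1) = 2
depth(f(0, 4)) = 1 + max(0, 0) = 1
depth(f(f(f(0, 1), f(1, 1)), f(0, 4))) = 1 + max(2, 1) = 3
depth(f(1, f(f(f(0, 1), f(1, 1)), f(0, 4)))) = 1 + max(0, 3) = 4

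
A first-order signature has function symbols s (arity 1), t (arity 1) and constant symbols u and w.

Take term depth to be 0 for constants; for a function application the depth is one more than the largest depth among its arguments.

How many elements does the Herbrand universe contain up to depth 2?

If N_k denotes the number of depth-≤k ground terms, the 2 constants give N_0 = 2, and each function symbol of arity r contributes N_{k-1}^r new terms at level k: N_k = 2 + N_{k-1} + N_{k-1}.
N_0 = 2
N_1 = 2 + 2 + 2 = 6
N_2 = 2 + 6 + 6 = 14

14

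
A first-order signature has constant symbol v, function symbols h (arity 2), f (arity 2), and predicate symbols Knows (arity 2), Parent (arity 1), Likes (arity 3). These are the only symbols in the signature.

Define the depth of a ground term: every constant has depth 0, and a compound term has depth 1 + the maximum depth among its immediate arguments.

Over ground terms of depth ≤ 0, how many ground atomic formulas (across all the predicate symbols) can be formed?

First count ground terms of depth ≤ 0.
Let N_k = |{terms of depth ≤ k}|. Then N_0 = 1 and N_k = 1 + N_{k-1}^2 + N_{k-1}^2 for k ≥ 1 (one summand per function symbol, arity giving the exponent).
N_0 = 1
Explicitly: v.
So |H| = 1.
Each predicate of arity r yields |H|^r ground atoms (one per choice of an r-tuple from H):
  Knows: 1^2 = 1;  Parent: 1;  Likes: 1^3 = 1
Total ground atoms: 1 + 1 + 1 = 3.

3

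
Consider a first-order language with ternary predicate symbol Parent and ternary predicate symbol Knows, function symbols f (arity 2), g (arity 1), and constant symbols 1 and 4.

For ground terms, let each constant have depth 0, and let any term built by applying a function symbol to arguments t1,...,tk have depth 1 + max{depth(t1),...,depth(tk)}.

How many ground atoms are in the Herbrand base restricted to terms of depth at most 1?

1024

First count ground terms of depth ≤ 1.
If N_k denotes the number of depth-≤k ground terms, the 2 constants give N_0 = 2, and each function symbol of arity r contributes N_{k-1}^r new terms at level k: N_k = 2 + N_{k-1}^2 + N_{k-1}.
N_0 = 2
N_1 = 2 + 2^2 + 2 = 8
Explicitly: 1, 4, f(1, 1), f(1, 4), f(4, 1), f(4, 4), g(1), g(4).
So |H| = 8.
A ground atom is a predicate applied to a tuple of terms from H, so the count is the sum over predicates of |H|^arity:
  Parent: 8^3 = 512;  Knows: 8^3 = 512
Total ground atoms: 512 + 512 = 1024.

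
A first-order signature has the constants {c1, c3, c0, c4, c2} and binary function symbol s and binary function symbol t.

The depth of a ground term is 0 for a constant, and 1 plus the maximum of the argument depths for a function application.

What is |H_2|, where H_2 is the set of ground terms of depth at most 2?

If N_k denotes the number of depth-≤k ground terms, the 5 constants give N_0 = 5, and each function symbol of arity r contributes N_{k-1}^r new terms at level k: N_k = 5 + N_{k-1}^2 + N_{k-1}^2.
N_0 = 5
N_1 = 5 + 5^2 + 5^2 = 55
N_2 = 5 + 55^2 + 55^2 = 6055

6055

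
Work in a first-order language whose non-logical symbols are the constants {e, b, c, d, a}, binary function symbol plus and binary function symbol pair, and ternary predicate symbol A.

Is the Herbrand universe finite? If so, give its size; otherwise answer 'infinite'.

The signature has at least one function symbol (plus, arity 2) and at least one constant (e).
Iterating plus gives infinitely many distinct ground terms: e, plus(e, e), plus(plus(e, e), plus(e, e)), ...
So the Herbrand universe is infinite.

infinite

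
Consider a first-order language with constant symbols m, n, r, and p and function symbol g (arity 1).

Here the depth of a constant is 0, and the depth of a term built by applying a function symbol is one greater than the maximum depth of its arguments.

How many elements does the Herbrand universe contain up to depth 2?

Let N_k = |{terms of depth ≤ k}|. Then N_0 = 4 and N_k = 4 + N_{k-1} for k ≥ 1 (one summand per function symbol, arity giving the exponent).
N_0 = 4
N_1 = 4 + 4 = 8
N_2 = 4 + 8 = 12
Explicitly: m, n, r, p, g(m), g(n), g(r), g(p), g(g(m)), g(g(n)), g(g(r)), g(g(p)).

12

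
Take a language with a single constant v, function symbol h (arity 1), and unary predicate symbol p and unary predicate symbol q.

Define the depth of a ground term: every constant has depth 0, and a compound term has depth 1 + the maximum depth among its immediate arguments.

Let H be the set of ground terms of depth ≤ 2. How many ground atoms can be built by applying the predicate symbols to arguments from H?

First count ground terms of depth ≤ 2.
Let N_k count ground terms of depth at most k. Each non-constant term of depth ≤ k is some function symbol applied to depth-≤(k−1) arguments, giving N_k = 1 + N_{k-1}.
N_0 = 1
N_1 = 1 + 1 = 2
N_2 = 1 + 2 = 3
Explicitly: v, h(v), h(h(v)).
So |H| = 3.
For each predicate symbol, the number of ground atoms is |H| raised to its arity; summing:
  p: 3;  q: 3
Total ground atoms: 3 + 3 = 6.

6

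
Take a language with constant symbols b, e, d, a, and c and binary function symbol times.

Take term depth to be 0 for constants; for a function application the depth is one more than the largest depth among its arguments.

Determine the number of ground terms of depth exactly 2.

Write N_k for the number of ground terms of depth ≤ k. A term of depth ≤ k is either a constant or a function symbol applied to arguments of depth ≤ k−1, so N_k = 5 + N_{k-1}^2.
N_0 = 5
N_1 = 5 + 5^2 = 30
N_2 = 5 + 30^2 = 905
Terms of depth exactly 2: N_2 − N_1 = 905 − 30 = 875.

875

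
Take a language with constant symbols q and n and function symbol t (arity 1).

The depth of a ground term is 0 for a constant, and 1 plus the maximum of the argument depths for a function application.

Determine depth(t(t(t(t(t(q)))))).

5

depth(t(q)) = 1 + depth(q) = 1 + 0 = 1
depth(t(t(q))) = 1 + depth(t(q)) = 1 + 1 = 2
depth(t(t(t(q)))) = 1 + depth(t(t(q))) = 1 + 2 = 3
depth(t(t(t(t(q))))) = 1 + depth(t(t(t(q)))) = 1 + 3 = 4
depth(t(t(t(t(t(q)))))) = 1 + depth(t(t(t(t(q))))) = 1 + 4 = 5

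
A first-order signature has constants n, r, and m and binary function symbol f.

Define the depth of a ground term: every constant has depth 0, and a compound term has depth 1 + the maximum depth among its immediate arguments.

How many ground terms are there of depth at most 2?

147

Let N_k count ground terms of depth at most k. Each non-constant term of depth ≤ k is some function symbol applied to depth-≤(k−1) arguments, giving N_k = 3 + N_{k-1}^2.
N_0 = 3
N_1 = 3 + 3^2 = 12
N_2 = 3 + 12^2 = 147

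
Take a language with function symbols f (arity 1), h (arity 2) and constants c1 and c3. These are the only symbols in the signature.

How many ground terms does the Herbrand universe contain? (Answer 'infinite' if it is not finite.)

The signature has at least one function symbol (f, arity 1) and at least one constant (c1).
Iterating f gives infinitely many distinct ground terms: c1, f(c1), f(f(c1)), ...
So the Herbrand universe is infinite.

infinite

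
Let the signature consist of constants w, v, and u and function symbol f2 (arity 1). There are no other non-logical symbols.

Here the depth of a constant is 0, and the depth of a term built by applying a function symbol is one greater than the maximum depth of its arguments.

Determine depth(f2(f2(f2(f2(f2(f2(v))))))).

depth(f2(v)) = 1 + depth(v) = 1 + 0 = 1
depth(f2(f2(v))) = 1 + depth(f2(v)) = 1 + 1 = 2
depth(f2(f2(f2(v)))) = 1 + depth(f2(f2(v))) = 1 + 2 = 3
depth(f2(f2(f2(f2(v))))) = 1 + depth(f2(f2(f2(v)))) = 1 + 3 = 4
depth(f2(f2(f2(f2(f2(v)))))) = 1 + depth(f2(f2(f2(f2(v))))) = 1 + 4 = 5
depth(f2(f2(f2(f2(f2(f2(v))))))) = 1 + depth(f2(f2(f2(f2(f2(v)))))) = 1 + 5 = 6

6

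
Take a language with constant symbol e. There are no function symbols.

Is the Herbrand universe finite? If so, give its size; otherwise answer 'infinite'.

1

There are no function symbols, so the only ground term is the single constant.
The Herbrand universe is {e}, finite with 1 element.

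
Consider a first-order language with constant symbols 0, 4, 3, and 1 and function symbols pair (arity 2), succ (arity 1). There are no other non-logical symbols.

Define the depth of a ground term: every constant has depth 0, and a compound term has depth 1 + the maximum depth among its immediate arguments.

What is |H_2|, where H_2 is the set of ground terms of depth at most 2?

Count level by level. With function symbols pair/2, succ/1, the terms of depth ≤ k are the 4 constants together with each function applied to depth-≤(k−1) tuples, so N_k = 4 + N_{k-1}^2 + N_{k-1}.
N_0 = 4
N_1 = 4 + 4^2 + 4 = 24
N_2 = 4 + 24^2 + 24 = 604

604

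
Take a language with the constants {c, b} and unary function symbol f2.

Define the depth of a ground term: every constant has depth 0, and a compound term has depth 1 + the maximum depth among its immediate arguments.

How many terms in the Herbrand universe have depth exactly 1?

2

Let N_k count ground terms of depth at most k. Each non-constant term of depth ≤ k is some function symbol applied to depth-≤(k−1) arguments, giving N_k = 2 + N_{k-1}.
N_0 = 2
N_1 = 2 + 2 = 4
Terms of depth exactly 1: N_1 − N_0 = 4 − 2 = 2.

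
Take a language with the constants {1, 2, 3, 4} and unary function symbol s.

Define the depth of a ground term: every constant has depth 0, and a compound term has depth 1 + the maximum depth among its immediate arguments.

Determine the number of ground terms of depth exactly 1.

4

If N_k denotes the number of depth-≤k ground terms, the 4 constants give N_0 = 4, and each function symbol of arity r contributes N_{k-1}^r new terms at level k: N_k = 4 + N_{k-1}.
N_0 = 4
N_1 = 4 + 4 = 8
Terms of depth exactly 1: N_1 − N_0 = 8 − 4 = 4.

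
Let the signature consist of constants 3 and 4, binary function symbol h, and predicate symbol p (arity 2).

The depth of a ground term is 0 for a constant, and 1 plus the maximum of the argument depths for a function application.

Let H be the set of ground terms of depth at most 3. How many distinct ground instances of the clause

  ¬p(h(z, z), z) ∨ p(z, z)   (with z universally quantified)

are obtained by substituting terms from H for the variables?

Ground terms of depth ≤ 3:
  Let N_k = |{terms of depth ≤ k}|. Then N_0 = 2 and N_k = 2 + N_{k-1}^2 for k ≥ 1 (one summand per function symbol, arity giving the exponent).
  N_0 = 2
  N_1 = 2 + 2^2 = 6
  N_2 = 2 + 6^2 = 38
  N_3 = 2 + 38^2 = 1446
So there are 1446 ground terms available for substitution.
The variable z ranges independently over the available ground terms, and distinct assignments produce distinct instances.
Number of ground instances = 1446.

1446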